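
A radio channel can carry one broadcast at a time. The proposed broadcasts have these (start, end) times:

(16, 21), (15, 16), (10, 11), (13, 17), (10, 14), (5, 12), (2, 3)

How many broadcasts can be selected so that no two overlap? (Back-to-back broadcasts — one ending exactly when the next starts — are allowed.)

Greedy by earliest finish: after sorting by end time, pick each interval compatible with the last pick.
By end time: (2,3), (10,11), (5,12), (10,14), (15,16), (13,17), (16,21).
Pick (2,3); next start ≥ 3 → (10,11); next start ≥ 11 → (15,16); next start ≥ 16 → (16,21).
Selected 4 broadcasts.

4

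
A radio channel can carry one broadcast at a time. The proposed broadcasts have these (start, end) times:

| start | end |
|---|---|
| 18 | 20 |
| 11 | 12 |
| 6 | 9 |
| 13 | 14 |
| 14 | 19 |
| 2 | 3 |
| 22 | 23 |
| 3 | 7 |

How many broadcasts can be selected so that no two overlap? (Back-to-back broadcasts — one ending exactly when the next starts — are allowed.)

6

By end time: (2,3), (3,7), (6,9), (11,12), (13,14), (14,19), (18,20), (22,23).
Pick (2,3); next start ≥ 3 → (3,7); next start ≥ 7 → (11,12); next start ≥ 12 → (13,14); next start ≥ 14 → (14,19); next start ≥ 19 → (22,23).
Selected 6 broadcasts.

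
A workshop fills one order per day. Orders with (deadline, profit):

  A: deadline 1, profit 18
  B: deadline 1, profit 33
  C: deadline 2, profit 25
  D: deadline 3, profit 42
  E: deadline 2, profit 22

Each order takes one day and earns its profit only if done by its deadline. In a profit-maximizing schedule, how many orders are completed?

3

By profit: D(d3,42), B(d1,33), C(d2,25), E(d2,22), A(d1,18)
D→slot 3; B→slot 1; C→slot 2; E skipped; A skipped.
3 of 5 scheduled.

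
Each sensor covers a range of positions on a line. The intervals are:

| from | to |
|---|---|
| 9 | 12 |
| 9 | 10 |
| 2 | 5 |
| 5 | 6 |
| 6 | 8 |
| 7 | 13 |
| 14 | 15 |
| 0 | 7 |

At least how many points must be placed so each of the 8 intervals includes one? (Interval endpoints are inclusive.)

4

Sort by right endpoint; whenever an interval is uncovered, place a point at its right end.
Sorted: [2,5] [5,6] [0,7] [6,8] [9,10] [9,12] [7,13] [14,15]
{[2,5],[5,6],[0,7]} hit by 5; {[6,8]} hit by 8; {[9,10],[9,12],[7,13]} hit by 10; {[14,15]} hit by 15.
Points: 5, 8, 10, 15 (4 total).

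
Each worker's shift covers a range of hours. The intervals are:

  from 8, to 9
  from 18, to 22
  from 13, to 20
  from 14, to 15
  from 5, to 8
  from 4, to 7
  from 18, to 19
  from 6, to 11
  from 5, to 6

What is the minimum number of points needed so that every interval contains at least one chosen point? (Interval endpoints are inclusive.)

4

Sort by right endpoint; whenever an interval is uncovered, place a point at its right end.
Sorted: [5,6] [4,7] [5,8] [8,9] [6,11] [14,15] [18,19] [13,20] [18,22]
{[5,6],[4,7],[5,8]} hit by 6; {[8,9],[6,11]} hit by 9; {[14,15]} hit by 15; {[18,19],[13,20],[18,22]} hit by 19.
Points: 6, 9, 15, 19 (4 total).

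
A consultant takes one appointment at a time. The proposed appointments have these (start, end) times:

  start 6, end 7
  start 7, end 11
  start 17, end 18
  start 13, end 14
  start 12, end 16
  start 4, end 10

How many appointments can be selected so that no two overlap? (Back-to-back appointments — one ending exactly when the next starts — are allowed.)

Sort by end time and greedily take each interval whose start is ≥ the last chosen end.
By end time: (6,7), (4,10), (7,11), (13,14), (12,16), (17,18).
Pick (6,7); next start ≥ 7 → (7,11); next start ≥ 11 → (13,14); next start ≥ 14 → (17,18).
Selected 4 appointments.

4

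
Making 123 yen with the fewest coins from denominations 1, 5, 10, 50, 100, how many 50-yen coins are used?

123 − 1×100→23 − 2×10→3 − 3×1→0
Count of 50: 0

0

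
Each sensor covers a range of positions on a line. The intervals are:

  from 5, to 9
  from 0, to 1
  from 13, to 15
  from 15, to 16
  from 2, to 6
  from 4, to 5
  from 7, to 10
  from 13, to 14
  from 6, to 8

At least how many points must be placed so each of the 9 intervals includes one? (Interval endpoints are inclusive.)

5

Process intervals by earliest right end; each time one isn't hit yet, stab at its right endpoint.
Sorted: [0,1] [4,5] [2,6] [6,8] [5,9] [7,10] [13,14] [13,15] [15,16]
{[0,1]} hit by 1; {[4,5],[2,6]} hit by 5; {[6,8],[5,9],[7,10]} hit by 8; {[13,14],[13,15]} hit by 14; {[15,16]} hit by 16.
Points: 1, 5, 8, 14, 16 (5 total).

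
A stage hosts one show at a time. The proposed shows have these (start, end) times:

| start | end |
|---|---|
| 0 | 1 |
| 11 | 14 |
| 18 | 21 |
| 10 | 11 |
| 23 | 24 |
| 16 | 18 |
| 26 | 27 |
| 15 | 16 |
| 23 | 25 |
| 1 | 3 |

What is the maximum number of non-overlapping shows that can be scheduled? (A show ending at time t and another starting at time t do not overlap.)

By end time: (0,1), (1,3), (10,11), (11,14), (15,16), (16,18), (18,21), (23,24), (23,25), (26,27).
Pick (0,1); next start ≥ 1 → (1,3); next start ≥ 3 → (10,11); next start ≥ 11 → (11,14); next start ≥ 14 → (15,16); next start ≥ 16 → (16,18); next start ≥ 18 → (18,21); next start ≥ 21 → (23,24); next start ≥ 24 → (26,27).
Selected 9 shows.

9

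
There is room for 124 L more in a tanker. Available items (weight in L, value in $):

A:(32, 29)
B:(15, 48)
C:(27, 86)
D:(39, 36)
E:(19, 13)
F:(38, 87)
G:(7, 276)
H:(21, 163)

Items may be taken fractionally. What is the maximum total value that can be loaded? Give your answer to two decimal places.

Sort by value per unit weight and fill in that order.
Order: G (276/7=39.43) > H (163/21=7.76) > B (48/15=3.20) > C (86/27=3.19) > F (87/38=2.29) > D (36/39=0.92) > A (29/32=0.91) > E (13/19=0.68)
Fill: take G (7 @ 276) → take H (21 @ 163) → take B (15 @ 48) → take C (27 @ 86) → take F (38 @ 87) → take 16/39 of D → 14.77; 124/124 used.
Total value = 674.77

674.77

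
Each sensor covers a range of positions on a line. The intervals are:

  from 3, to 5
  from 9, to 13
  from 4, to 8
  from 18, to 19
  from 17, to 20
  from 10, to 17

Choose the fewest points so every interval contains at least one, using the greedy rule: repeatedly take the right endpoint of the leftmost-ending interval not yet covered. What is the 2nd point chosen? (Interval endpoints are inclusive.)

13

By right end: [3,5]  [4,8]  [9,13]  [10,17]  [18,19]  [17,20]
[3,5] uncovered → point at 5; [9,13] uncovered → point at 13; [18,19] uncovered → point at 19.
Points: 5, 13, 19 (3 total).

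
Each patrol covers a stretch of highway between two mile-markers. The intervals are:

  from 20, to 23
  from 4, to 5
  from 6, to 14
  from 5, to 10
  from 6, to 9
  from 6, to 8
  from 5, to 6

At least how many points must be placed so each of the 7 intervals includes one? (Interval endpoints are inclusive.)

Sorted: [4,5] [5,6] [6,8] [6,9] [5,10] [6,14] [20,23]
{[4,5],[5,6]} hit by 5; {[6,8],[6,9],[5,10],[6,14]} hit by 8; {[20,23]} hit by 23.
Points: 5, 8, 23 (3 total).

3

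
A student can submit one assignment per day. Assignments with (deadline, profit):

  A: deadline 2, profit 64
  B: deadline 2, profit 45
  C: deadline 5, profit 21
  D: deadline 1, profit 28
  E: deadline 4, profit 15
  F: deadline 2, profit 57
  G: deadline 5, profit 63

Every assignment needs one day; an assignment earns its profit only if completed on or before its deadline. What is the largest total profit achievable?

220

Take jobs in profit order; each goes to the latest open slot no later than its deadline.
Profit order: A=64 G=63 F=57 B=45 D=28 C=21 E=15
Assign: A→slot 2, G→slot 5, F→slot 1, B skipped, D skipped, C→slot 4, E→slot 3.
Slots: [1:F] [2:A] [3:E] [4:C] [5:G]
Profit = 57 + 64 + 15 + 21 + 63 = 220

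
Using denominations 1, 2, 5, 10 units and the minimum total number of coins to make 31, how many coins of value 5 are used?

0

Greedy: take as many of the largest coin as possible, then repeat with the remainder.
31 − 3×10→1 − 1×1→0
Count of 5: 0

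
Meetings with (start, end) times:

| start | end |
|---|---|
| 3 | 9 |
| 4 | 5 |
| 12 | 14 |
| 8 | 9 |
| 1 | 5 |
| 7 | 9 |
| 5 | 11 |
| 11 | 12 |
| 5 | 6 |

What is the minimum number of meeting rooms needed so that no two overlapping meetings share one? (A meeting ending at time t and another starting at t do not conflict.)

The answer is the maximum number of intervals overlapping at any instant.
starts: [1, 3, 4, 5, 5, 7, 8, 11, 12]
ends:   [5, 5, 6, 9, 9, 9, 11, 12, 14]
s1→1 s3→2 s4→3 e5→2 e5→1 s5→2 s5→3 e6→2 s7→3 s8→4  — peak 4.

4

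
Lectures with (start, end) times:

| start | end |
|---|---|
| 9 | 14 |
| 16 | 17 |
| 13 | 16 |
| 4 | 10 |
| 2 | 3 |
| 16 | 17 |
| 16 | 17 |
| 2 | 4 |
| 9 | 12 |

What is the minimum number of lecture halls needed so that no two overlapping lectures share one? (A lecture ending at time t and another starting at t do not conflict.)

Count concurrent intervals with a sweep; the peak is the room count.
Events (time:±→running): 2:+→1 2:+→2 3:-→1 4:-→0 4:+→1 9:+→2 9:+→3 … peak 3.

3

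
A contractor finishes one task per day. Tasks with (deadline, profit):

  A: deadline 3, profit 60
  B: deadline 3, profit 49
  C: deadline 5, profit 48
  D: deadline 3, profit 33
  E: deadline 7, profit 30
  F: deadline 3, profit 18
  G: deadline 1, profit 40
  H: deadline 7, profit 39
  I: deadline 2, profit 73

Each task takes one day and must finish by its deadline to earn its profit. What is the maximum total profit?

299

Take jobs in profit order; each goes to the latest open slot no later than its deadline.
Profit order: I=73 A=60 B=49 C=48 G=40 H=39 D=33 E=30 F=18
Assign: I→slot 2, A→slot 3, B→slot 1, C→slot 5, G skipped, H→slot 7, D skipped, E→slot 6, F skipped.
Slots: [1:B] [2:I] [3:A] [5:C] [6:E] [7:H]
Profit = 49 + 73 + 60 + 48 + 30 + 39 = 299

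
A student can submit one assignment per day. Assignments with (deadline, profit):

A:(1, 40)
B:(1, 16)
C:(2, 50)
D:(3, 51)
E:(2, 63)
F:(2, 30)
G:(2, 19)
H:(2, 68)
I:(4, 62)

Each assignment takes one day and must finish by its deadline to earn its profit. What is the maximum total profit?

244

Take jobs in profit order; each goes to the latest open slot no later than its deadline.
Profit order: H=68 E=63 I=62 D=51 C=50 A=40 F=30 G=19 B=16
Assign: H→slot 2, E→slot 1, I→slot 4, D→slot 3, C skipped, A skipped, F skipped, G skipped, B skipped.
Slots: [1:E] [2:H] [3:D] [4:I]
Profit = 63 + 68 + 51 + 62 = 244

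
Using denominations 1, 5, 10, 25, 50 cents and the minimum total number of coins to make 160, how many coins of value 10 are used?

160 = 3×50 + 1×10
Count of 10: 1

1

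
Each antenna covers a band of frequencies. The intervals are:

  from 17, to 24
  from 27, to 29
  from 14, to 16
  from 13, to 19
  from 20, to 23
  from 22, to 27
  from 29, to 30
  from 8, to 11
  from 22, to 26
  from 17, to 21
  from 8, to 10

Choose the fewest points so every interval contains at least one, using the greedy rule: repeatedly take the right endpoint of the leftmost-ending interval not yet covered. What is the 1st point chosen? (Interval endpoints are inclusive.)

Sorted: [8,10] [8,11] [14,16] [13,19] [17,21] [20,23] [17,24] [22,26] [22,27] [27,29] [29,30]
{[8,10],[8,11]} hit by 10; {[14,16],[13,19]} hit by 16; {[17,21],[20,23],[17,24]} hit by 21; {[22,26],[22,27]} hit by 26; {[27,29],[29,30]} hit by 29.
Points: 10, 16, 21, 26, 29 (5 total).

10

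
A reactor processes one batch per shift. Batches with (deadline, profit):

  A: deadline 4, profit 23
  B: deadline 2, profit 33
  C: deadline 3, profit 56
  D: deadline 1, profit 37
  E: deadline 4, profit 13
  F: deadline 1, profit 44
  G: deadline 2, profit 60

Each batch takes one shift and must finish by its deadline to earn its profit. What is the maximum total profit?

Sort by profit descending; place each in the latest free slot ≤ its deadline.
By profit: G(d2,60), C(d3,56), F(d1,44), D(d1,37), B(d2,33), A(d4,23), E(d4,13)
G→slot 2; C→slot 3; F→slot 1; D skipped; B skipped; A→slot 4; E skipped.
Profit = 44 + 60 + 56 + 23 = 183

183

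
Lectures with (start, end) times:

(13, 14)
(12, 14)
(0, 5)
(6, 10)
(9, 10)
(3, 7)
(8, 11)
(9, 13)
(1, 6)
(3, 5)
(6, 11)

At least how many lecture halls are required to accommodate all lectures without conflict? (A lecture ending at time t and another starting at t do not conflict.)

Count concurrent intervals with a sweep; the peak is the room count.
starts: [0, 1, 3, 3, 6, 6, 8, 9, 9, 12, 13]
ends:   [5, 5, 6, 7, 10, 10, 11, 11, 13, 14, 14]
s0→1 s1→2 s3→3 s3→4 e5→3 e5→2 e6→1 s6→2 s6→3 e7→2 s8→3 s9→4 s9→5  — peak 5.

5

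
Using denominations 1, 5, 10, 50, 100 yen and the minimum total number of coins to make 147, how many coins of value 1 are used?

2

Greedy: take as many of the largest coin as possible, then repeat with the remainder.
147 − 1×100→47 − 4×10→7 − 1×5→2 − 2×1→0
Count of 1: 2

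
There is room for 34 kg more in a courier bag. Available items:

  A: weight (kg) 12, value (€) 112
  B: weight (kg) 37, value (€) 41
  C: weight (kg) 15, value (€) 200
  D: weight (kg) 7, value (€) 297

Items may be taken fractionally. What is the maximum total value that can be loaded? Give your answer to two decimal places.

609.00

Greedy by value/weight ratio, highest first.
Order: D (297/7=42.43) > C (200/15=13.33) > A (112/12=9.33) > B (41/37=1.11)
Fill: take D (7 @ 297) → take C (15 @ 200) → take A (12 @ 112); 34/34 used.
Total value = 609.00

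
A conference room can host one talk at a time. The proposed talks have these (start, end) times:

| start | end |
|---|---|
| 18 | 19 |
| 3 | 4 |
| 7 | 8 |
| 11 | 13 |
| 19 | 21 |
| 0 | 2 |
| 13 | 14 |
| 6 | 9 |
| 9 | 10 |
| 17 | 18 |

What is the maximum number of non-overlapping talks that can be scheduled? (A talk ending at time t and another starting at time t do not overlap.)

9

Order by finish time; keep every interval that doesn't clash with the previous kept one.
Sorted by end: (0,2)  (3,4)  (7,8)  (6,9)  (9,10)  (11,13)  (13,14)  (17,18)  (18,19)  (19,21)
take (0,2); take (3,4); take (7,8); take (9,10); take (11,13); take (13,14); take (17,18); take (18,19); take (19,21).
Selected 9 talks.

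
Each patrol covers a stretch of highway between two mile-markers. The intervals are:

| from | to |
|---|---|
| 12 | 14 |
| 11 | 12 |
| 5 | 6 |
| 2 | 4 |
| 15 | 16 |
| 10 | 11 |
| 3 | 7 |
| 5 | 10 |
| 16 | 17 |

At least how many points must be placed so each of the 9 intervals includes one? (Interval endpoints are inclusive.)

Process intervals by earliest right end; each time one isn't hit yet, stab at its right endpoint.
By right end: [2,4]  [5,6]  [3,7]  [5,10]  [10,11]  [11,12]  [12,14]  [15,16]  [16,17]
[2,4] uncovered → point at 4; [5,6] uncovered → point at 6; [10,11] uncovered → point at 11; [12,14] uncovered → point at 14; [15,16] uncovered → point at 16.
Points: 4, 6, 11, 14, 16 (5 total).

5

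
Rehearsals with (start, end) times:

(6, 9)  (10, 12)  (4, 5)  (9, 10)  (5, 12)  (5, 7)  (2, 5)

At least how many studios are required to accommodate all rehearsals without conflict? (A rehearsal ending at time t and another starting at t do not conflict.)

Events (time:±→running): 2:+→1 4:+→2 5:-→1 5:-→0 5:+→1 5:+→2 6:+→3 … peak 3.

3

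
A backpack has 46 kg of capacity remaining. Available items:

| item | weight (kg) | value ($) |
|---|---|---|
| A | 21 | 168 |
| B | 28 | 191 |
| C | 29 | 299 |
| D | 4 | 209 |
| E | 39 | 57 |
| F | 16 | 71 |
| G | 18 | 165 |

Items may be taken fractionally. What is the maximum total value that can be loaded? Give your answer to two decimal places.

627.17

Ratios (sorted): D 52.25, C 10.31, G 9.17, A 8.00, B 6.82, F 4.44, E 1.46
take D (4 @ 209); take C (29 @ 299); take 13/18 of G → 119.17. Capacity used 46/46.
Total value = 627.17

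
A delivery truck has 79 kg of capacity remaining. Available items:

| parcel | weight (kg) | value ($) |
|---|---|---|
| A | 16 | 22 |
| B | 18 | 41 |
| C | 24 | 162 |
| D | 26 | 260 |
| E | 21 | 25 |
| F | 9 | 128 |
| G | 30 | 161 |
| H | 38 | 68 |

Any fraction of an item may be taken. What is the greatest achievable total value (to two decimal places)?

657.33

Sort by value per unit weight and fill in that order.
Order: F (128/9=14.22) > D (260/26=10.00) > C (162/24=6.75) > G (161/30=5.37) > B (41/18=2.28) > H (68/38=1.79) > A (22/16=1.38) > E (25/21=1.19)
Fill: take F (9 @ 128) → take D (26 @ 260) → take C (24 @ 162) → take 20/30 of G → 107.33; 79/79 used.
Total value = 657.33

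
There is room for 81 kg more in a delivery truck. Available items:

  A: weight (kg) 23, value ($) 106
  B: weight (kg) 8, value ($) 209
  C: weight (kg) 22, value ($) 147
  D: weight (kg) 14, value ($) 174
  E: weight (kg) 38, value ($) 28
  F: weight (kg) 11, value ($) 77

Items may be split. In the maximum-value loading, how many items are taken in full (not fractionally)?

Greedy by value/weight ratio, highest first.
Order: B (209/8=26.12) > D (174/14=12.43) > F (77/11=7.00) > C (147/22=6.68) > A (106/23=4.61) > E (28/38=0.74)
Fill: take B (8 @ 209) → take D (14 @ 174) → take F (11 @ 77) → take C (22 @ 147) → take A (23 @ 106) → take 3/38 of E → 2.21; 81/81 used.
5 item(s) taken whole; one partial (take 3/38 of E).

5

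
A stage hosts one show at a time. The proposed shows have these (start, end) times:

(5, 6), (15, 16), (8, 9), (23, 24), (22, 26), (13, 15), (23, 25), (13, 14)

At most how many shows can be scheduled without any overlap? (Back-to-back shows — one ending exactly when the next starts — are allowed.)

5

Order by finish time; keep every interval that doesn't clash with the previous kept one.
By end time: (5,6), (8,9), (13,14), (13,15), (15,16), (23,24), (23,25), (22,26).
Pick (5,6); next start ≥ 6 → (8,9); next start ≥ 9 → (13,14); next start ≥ 14 → (15,16); next start ≥ 16 → (23,24).
Selected 5 shows.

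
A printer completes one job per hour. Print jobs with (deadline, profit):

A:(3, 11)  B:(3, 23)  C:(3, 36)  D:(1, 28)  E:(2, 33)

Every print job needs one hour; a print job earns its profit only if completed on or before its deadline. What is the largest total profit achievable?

97

Sort by profit descending; place each in the latest free slot ≤ its deadline.
Profit order: C=36 E=33 D=28 B=23 A=11
Assign: C→slot 3, E→slot 2, D→slot 1, B skipped, A skipped.
Slots: [1:D] [2:E] [3:C]
Profit = 28 + 33 + 36 = 97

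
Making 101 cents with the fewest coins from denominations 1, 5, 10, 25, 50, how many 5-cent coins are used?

0

Greedy: take as many of the largest coin as possible, then repeat with the remainder.
101 = 2×50 + 1×1
Count of 5: 0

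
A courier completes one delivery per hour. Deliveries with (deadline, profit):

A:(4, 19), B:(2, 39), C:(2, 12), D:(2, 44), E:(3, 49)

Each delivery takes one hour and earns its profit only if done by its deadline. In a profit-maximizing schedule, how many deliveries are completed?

4

Take jobs in profit order; each goes to the latest open slot no later than its deadline.
By profit: E(d3,49), D(d2,44), B(d2,39), A(d4,19), C(d2,12)
E→slot 3; D→slot 2; B→slot 1; A→slot 4; C skipped.
4 of 5 scheduled.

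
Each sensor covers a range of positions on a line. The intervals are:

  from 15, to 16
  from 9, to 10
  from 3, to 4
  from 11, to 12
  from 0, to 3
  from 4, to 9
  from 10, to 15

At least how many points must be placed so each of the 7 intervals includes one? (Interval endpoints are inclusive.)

4

Process intervals by earliest right end; each time one isn't hit yet, stab at its right endpoint.
By right end: [0,3]  [3,4]  [4,9]  [9,10]  [11,12]  [10,15]  [15,16]
[0,3] uncovered → point at 3; [4,9] uncovered → point at 9; [11,12] uncovered → point at 12; [15,16] uncovered → point at 16.
Points: 3, 9, 12, 16 (4 total).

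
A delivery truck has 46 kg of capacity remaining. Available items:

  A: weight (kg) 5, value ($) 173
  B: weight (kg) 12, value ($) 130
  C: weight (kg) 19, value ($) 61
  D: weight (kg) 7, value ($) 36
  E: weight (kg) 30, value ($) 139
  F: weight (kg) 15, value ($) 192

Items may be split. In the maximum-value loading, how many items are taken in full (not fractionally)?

Greedy by value/weight ratio, highest first.
Order: A (173/5=34.60) > F (192/15=12.80) > B (130/12=10.83) > D (36/7=5.14) > E (139/30=4.63) > C (61/19=3.21)
Fill: take A (5 @ 173) → take F (15 @ 192) → take B (12 @ 130) → take D (7 @ 36) → take 7/30 of E → 32.43; 46/46 used.
4 item(s) taken whole; one partial (take 7/30 of E).

4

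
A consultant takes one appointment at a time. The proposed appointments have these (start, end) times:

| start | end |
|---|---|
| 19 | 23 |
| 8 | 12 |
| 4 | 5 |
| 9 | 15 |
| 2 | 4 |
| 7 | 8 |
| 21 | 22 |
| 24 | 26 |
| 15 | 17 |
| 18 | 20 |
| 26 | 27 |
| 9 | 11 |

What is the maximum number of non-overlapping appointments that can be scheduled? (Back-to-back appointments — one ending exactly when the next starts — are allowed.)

By end time: (2,4), (4,5), (7,8), (9,11), (8,12), (9,15), (15,17), (18,20), (21,22), (19,23), (24,26), (26,27).
Pick (2,4); next start ≥ 4 → (4,5); next start ≥ 5 → (7,8); next start ≥ 8 → (9,11); next start ≥ 11 → (15,17); next start ≥ 17 → (18,20); next start ≥ 20 → (21,22); next start ≥ 22 → (24,26); next start ≥ 26 → (26,27).
Selected 9 appointments.

9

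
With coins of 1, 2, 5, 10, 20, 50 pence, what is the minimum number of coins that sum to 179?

7

Use the largest denomination that fits, subtract, and repeat.
179 = 3×50 + 1×20 + 1×5 + 2×2
Total coins = 3 + 1 + 1 + 2 = 7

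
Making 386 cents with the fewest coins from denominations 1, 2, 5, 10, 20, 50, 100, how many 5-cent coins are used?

Greedy: take as many of the largest coin as possible, then repeat with the remainder.
386 = 3×100 + 1×50 + 1×20 + 1×10 + 1×5 + 1×1
Count of 5: 1

1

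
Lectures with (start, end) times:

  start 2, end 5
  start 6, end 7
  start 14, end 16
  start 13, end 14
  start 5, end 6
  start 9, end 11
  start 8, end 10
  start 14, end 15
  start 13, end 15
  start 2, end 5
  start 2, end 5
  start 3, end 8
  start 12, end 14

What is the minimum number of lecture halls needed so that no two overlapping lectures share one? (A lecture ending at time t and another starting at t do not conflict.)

4

Events (time:±→running): 2:+→1 2:+→2 2:+→3 3:+→4 … peak 4.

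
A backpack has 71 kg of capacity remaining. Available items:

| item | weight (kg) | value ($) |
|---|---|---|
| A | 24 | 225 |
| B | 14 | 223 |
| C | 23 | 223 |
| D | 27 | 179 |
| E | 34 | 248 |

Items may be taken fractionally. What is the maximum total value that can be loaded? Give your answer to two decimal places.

743.94

Greedy by value/weight ratio, highest first.
Ratios (sorted): B 15.93, C 9.70, A 9.38, E 7.29, D 6.63
take B (14 @ 223); take C (23 @ 223); take A (24 @ 225); take 10/34 of E → 72.94. Capacity used 71/71.
Total value = 743.94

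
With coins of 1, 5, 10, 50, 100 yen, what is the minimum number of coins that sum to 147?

8

147 − 1×100→47 − 4×10→7 − 1×5→2 − 2×1→0
Total coins = 1 + 4 + 1 + 2 = 8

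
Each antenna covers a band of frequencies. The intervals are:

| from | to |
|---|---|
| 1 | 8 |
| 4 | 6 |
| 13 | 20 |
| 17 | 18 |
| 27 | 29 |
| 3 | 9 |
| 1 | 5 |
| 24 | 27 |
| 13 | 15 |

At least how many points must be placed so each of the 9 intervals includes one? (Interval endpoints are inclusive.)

4

Sort by right endpoint; whenever an interval is uncovered, place a point at its right end.
By right end: [1,5]  [4,6]  [1,8]  [3,9]  [13,15]  [17,18]  [13,20]  [24,27]  [27,29]
[1,5] uncovered → point at 5; [13,15] uncovered → point at 15; [17,18] uncovered → point at 18; [24,27] uncovered → point at 27.
Points: 5, 15, 18, 27 (4 total).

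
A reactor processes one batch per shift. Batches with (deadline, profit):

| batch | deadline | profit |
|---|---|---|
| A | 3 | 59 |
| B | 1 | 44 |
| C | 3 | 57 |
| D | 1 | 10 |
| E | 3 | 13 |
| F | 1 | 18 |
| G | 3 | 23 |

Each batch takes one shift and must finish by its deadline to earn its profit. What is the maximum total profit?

160

Profit order: A=59 C=57 B=44 G=23 F=18 E=13 D=10
Assign: A→slot 3, C→slot 2, B→slot 1, G skipped, F skipped, E skipped, D skipped.
Slots: [1:B] [2:C] [3:A]
Profit = 44 + 57 + 59 = 160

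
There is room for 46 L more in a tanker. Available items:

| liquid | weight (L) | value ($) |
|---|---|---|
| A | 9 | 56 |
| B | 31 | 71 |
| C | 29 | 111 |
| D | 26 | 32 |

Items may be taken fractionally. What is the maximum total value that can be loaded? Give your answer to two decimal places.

185.32

Ratios (sorted): A 6.22, C 3.83, B 2.29, D 1.23
take A (9 @ 56); take C (29 @ 111); take 8/31 of B → 18.32. Capacity used 46/46.
Total value = 185.32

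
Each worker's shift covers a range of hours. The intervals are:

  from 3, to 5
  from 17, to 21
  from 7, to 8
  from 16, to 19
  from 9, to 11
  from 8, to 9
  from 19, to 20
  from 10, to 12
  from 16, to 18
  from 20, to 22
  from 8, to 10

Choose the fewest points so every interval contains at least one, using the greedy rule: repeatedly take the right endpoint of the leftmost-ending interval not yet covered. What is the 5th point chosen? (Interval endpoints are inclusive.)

Sorted: [3,5] [7,8] [8,9] [8,10] [9,11] [10,12] [16,18] [16,19] [19,20] [17,21] [20,22]
{[3,5]} hit by 5; {[7,8],[8,9],[8,10]} hit by 8; {[9,11],[10,12]} hit by 11; {[16,18],[16,19]} hit by 18; {[19,20],[17,21],[20,22]} hit by 20.
Points: 5, 8, 11, 18, 20 (5 total).

20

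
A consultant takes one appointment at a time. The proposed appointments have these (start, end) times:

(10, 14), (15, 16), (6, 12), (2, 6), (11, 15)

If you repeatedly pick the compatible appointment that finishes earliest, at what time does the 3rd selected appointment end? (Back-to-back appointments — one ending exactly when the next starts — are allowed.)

Greedy by earliest finish: after sorting by end time, pick each interval compatible with the last pick.
Sorted by end: (2,6)  (6,12)  (10,14)  (11,15)  (15,16)
take (2,6); take (6,12); skip (10,14); take (15,16).
Selected: (2,6) (6,12) (15,16)

16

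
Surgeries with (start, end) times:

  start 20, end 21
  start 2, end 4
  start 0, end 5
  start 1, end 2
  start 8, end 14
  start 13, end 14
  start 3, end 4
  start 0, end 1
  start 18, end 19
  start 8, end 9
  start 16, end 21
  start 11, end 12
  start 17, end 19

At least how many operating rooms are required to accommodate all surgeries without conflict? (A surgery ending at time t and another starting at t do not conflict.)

The answer is the maximum number of intervals overlapping at any instant.
Events (time:±→running): 0:+→1 0:+→2 1:-→1 1:+→2 2:-→1 2:+→2 3:+→3 … peak 3.

3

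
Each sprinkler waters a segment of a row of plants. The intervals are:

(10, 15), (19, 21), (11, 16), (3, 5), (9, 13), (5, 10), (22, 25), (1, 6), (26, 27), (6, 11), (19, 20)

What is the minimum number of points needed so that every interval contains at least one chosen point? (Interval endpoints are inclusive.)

Sorted: [3,5] [1,6] [5,10] [6,11] [9,13] [10,15] [11,16] [19,20] [19,21] [22,25] [26,27]
{[3,5],[1,6],[5,10]} hit by 5; {[6,11],[9,13],[10,15],[11,16]} hit by 11; {[19,20],[19,21]} hit by 20; {[22,25]} hit by 25; {[26,27]} hit by 27.
Points: 5, 11, 20, 25, 27 (5 total).

5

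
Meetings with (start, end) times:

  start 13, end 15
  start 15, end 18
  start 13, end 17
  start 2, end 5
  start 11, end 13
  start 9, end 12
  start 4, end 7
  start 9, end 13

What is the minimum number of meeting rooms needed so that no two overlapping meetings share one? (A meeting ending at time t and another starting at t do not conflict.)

starts: [2, 4, 9, 9, 11, 13, 13, 15]
ends:   [5, 7, 12, 13, 13, 15, 17, 18]
s2→1 s4→2 e5→1 e7→0 s9→1 s9→2 s11→3  — peak 3.

3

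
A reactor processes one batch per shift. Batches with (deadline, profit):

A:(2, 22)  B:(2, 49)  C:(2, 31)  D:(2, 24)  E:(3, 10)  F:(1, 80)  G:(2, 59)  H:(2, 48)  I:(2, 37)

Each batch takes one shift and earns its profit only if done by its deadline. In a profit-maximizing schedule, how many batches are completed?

3

Take jobs in profit order; each goes to the latest open slot no later than its deadline.
Profit order: F=80 G=59 B=49 H=48 I=37 C=31 D=24 A=22 E=10
Assign: F→slot 1, G→slot 2, B skipped, H skipped, I skipped, C skipped, D skipped, A skipped, E→slot 3.
Slots: [1:F] [2:G] [3:E]
3 of 9 scheduled.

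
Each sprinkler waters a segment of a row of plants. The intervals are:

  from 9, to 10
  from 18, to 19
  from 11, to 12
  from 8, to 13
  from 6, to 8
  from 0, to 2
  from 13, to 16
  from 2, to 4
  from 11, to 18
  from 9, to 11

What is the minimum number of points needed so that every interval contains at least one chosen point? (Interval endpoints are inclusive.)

6

Process intervals by earliest right end; each time one isn't hit yet, stab at its right endpoint.
Sorted: [0,2] [2,4] [6,8] [9,10] [9,11] [11,12] [8,13] [13,16] [11,18] [18,19]
{[0,2],[2,4]} hit by 2; {[6,8]} hit by 8; {[9,10],[9,11]} hit by 10; {[11,12],[8,13]} hit by 12; {[13,16],[11,18]} hit by 16; {[18,19]} hit by 19.
Points: 2, 8, 10, 12, 16, 19 (6 total).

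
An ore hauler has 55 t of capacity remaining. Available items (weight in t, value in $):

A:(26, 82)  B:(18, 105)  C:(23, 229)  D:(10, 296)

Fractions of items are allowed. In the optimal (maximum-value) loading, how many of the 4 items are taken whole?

Order: D (296/10=29.60) > C (229/23=9.96) > B (105/18=5.83) > A (82/26=3.15)
Fill: take D (10 @ 296) → take C (23 @ 229) → take B (18 @ 105) → take 4/26 of A → 12.62; 55/55 used.
3 item(s) taken whole; one partial (take 4/26 of A).

3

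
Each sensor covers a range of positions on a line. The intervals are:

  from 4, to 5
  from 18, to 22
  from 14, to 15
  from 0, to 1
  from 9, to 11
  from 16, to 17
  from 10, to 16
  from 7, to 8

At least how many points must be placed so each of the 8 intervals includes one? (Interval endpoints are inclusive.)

7

Sort by right endpoint; whenever an interval is uncovered, place a point at its right end.
Sorted: [0,1] [4,5] [7,8] [9,11] [14,15] [10,16] [16,17] [18,22]
{[0,1]} hit by 1; {[4,5]} hit by 5; {[7,8]} hit by 8; {[9,11]} hit by 11; {[14,15],[10,16]} hit by 15; {[16,17]} hit by 17; {[18,22]} hit by 22.
Points: 1, 5, 8, 11, 15, 17, 22 (7 total).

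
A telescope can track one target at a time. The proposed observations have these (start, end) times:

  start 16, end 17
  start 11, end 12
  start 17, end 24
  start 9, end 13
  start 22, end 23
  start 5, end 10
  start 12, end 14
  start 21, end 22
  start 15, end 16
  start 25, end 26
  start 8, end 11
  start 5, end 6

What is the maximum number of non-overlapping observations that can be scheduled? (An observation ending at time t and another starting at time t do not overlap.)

9

Sort by end time and greedily take each interval whose start is ≥ the last chosen end.
Sorted by end: (5,6)  (5,10)  (8,11)  (11,12)  (9,13)  (12,14)  (15,16)  (16,17)  (21,22)  (22,23)  (17,24)  (25,26)
take (5,6); skip (5,10); take (8,11); take (11,12); take (12,14); take (15,16); take (16,17); take (21,22); take (22,23); skip (17,24); take (25,26).
Selected 9 observations.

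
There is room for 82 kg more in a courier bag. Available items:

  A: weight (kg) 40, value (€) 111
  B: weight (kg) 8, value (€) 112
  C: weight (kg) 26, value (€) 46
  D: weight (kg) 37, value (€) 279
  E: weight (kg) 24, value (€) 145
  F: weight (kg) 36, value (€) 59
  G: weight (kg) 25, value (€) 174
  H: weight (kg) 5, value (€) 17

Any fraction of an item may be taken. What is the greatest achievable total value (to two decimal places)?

637.50

Order: B (112/8=14.00) > D (279/37=7.54) > G (174/25=6.96) > E (145/24=6.04) > H (17/5=3.40) > A (111/40=2.77) > C (46/26=1.77) > F (59/36=1.64)
Fill: take B (8 @ 112) → take D (37 @ 279) → take G (25 @ 174) → take 12/24 of E → 72.50; 82/82 used.
Total value = 637.50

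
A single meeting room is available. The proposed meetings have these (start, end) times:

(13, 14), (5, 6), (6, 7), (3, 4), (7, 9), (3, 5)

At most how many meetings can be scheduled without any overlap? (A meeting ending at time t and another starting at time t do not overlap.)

By end time: (3,4), (3,5), (5,6), (6,7), (7,9), (13,14).
Pick (3,4); next start ≥ 4 → (5,6); next start ≥ 6 → (6,7); next start ≥ 7 → (7,9); next start ≥ 9 → (13,14).
Selected 5 meetings.

5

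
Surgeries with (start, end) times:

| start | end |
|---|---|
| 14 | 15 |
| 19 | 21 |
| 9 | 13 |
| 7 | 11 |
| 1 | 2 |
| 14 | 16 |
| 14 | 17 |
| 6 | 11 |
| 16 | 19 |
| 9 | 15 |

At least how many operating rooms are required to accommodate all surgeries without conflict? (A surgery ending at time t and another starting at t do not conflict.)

4

starts: [1, 6, 7, 9, 9, 14, 14, 14, 16, 19]
ends:   [2, 11, 11, 13, 15, 15, 16, 17, 19, 21]
s1→1 e2→0 s6→1 s7→2 s9→3 s9→4  — peak 4.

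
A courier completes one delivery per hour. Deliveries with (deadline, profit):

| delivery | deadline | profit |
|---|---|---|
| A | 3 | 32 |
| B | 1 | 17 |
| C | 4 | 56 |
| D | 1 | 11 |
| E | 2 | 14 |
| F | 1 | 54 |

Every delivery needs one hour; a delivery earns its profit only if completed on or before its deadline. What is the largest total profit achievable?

156

Take jobs in profit order; each goes to the latest open slot no later than its deadline.
Profit order: C=56 F=54 A=32 B=17 E=14 D=11
Assign: C→slot 4, F→slot 1, A→slot 3, B skipped, E→slot 2, D skipped.
Slots: [1:F] [2:E] [3:A] [4:C]
Profit = 54 + 14 + 32 + 56 = 156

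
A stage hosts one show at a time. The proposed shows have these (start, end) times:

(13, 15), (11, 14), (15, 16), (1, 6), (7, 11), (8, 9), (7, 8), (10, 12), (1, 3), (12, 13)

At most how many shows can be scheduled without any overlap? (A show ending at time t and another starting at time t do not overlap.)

Order by finish time; keep every interval that doesn't clash with the previous kept one.
Sorted by end: (1,3)  (1,6)  (7,8)  (8,9)  (7,11)  (10,12)  (12,13)  (11,14)  (13,15)  (15,16)
take (1,3); take (7,8); take (8,9); skip (7,11); take (10,12); take (12,13); skip (11,14); take (13,15); take (15,16).
Selected 7 shows.

7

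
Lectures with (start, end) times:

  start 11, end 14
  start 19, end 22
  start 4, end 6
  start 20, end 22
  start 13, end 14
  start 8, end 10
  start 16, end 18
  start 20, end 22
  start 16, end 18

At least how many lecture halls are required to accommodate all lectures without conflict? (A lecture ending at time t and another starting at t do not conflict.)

The answer is the maximum number of intervals overlapping at any instant.
starts: [4, 8, 11, 13, 16, 16, 19, 20, 20]
ends:   [6, 10, 14, 14, 18, 18, 22, 22, 22]
s4→1 e6→0 s8→1 e10→0 s11→1 s13→2 e14→1 e14→0 s16→1 s16→2 e18→1 e18→0 s19→1 s20→2 s20→3  — peak 3.

3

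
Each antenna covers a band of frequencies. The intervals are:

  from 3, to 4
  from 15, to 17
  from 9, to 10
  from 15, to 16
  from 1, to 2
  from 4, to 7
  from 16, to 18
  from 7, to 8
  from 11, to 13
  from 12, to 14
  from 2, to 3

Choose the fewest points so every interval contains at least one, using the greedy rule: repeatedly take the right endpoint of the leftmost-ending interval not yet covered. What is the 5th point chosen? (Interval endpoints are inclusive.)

Process intervals by earliest right end; each time one isn't hit yet, stab at its right endpoint.
By right end: [1,2]  [2,3]  [3,4]  [4,7]  [7,8]  [9,10]  [11,13]  [12,14]  [15,16]  [15,17]  [16,18]
[1,2] uncovered → point at 2; [3,4] uncovered → point at 4; [7,8] uncovered → point at 8; [9,10] uncovered → point at 10; [11,13] uncovered → point at 13; [15,16] uncovered → point at 16.
Points: 2, 4, 8, 10, 13, 16 (6 total).

13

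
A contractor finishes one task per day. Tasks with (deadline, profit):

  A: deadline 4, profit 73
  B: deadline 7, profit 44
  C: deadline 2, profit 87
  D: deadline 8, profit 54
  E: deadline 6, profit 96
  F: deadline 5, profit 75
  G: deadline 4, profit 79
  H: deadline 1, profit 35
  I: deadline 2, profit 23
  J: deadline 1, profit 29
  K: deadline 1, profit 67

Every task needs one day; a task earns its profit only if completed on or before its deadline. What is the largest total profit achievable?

575

Sort by profit descending; place each in the latest free slot ≤ its deadline.
Profit order: E=96 C=87 G=79 F=75 A=73 K=67 D=54 B=44 H=35 J=29 I=23
Assign: E→slot 6, C→slot 2, G→slot 4, F→slot 5, A→slot 3, K→slot 1, D→slot 8, B→slot 7, H skipped, J skipped, I skipped.
Slots: [1:K] [2:C] [3:A] [4:G] [5:F] [6:E] [7:B] [8:D]
Profit = 67 + 87 + 73 + 79 + 75 + 96 + 44 + 54 = 575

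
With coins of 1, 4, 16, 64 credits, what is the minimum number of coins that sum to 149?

5

Greedy: take as many of the largest coin as possible, then repeat with the remainder.
149 = 2×64 + 1×16 + 1×4 + 1×1
Total coins = 2 + 1 + 1 + 1 = 5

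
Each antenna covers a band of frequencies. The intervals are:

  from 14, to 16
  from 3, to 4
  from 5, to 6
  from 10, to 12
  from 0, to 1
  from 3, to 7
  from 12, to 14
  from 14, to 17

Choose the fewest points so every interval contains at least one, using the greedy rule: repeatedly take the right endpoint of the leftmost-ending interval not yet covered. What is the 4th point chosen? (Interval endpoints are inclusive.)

Sorted: [0,1] [3,4] [5,6] [3,7] [10,12] [12,14] [14,16] [14,17]
{[0,1]} hit by 1; {[3,4]} hit by 4; {[5,6],[3,7]} hit by 6; {[10,12],[12,14]} hit by 12; {[14,16],[14,17]} hit by 16.
Points: 1, 4, 6, 12, 16 (5 total).

12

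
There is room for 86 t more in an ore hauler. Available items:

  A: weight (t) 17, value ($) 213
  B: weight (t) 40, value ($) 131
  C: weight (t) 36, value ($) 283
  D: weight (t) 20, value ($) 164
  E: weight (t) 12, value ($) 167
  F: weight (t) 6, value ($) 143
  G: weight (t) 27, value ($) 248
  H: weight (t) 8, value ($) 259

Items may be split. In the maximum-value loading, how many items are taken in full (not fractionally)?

5

Ratios (sorted): H 32.38, F 23.83, E 13.92, A 12.53, G 9.19, D 8.20, C 7.86, B 3.27
take H (8 @ 259); take F (6 @ 143); take E (12 @ 167); take A (17 @ 213); take G (27 @ 248); take 16/20 of D → 131.20. Capacity used 86/86.
5 item(s) taken whole; one partial (take 16/20 of D).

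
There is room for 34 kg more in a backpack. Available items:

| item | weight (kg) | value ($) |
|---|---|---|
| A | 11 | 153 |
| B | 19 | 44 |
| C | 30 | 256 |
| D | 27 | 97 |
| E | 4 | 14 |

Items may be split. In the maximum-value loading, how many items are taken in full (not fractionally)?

1

Ratios (sorted): A 13.91, C 8.53, D 3.59, E 3.50, B 2.32
take A (11 @ 153); take 23/30 of C → 196.27. Capacity used 34/34.
1 item(s) taken whole; one partial (take 23/30 of C).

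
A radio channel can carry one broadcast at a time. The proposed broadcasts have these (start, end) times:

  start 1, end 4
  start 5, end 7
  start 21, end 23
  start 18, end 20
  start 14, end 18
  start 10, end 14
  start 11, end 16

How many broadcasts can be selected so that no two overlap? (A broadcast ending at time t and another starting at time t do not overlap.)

Sort by end time and greedily take each interval whose start is ≥ the last chosen end.
By end time: (1,4), (5,7), (10,14), (11,16), (14,18), (18,20), (21,23).
Pick (1,4); next start ≥ 4 → (5,7); next start ≥ 7 → (10,14); next start ≥ 14 → (14,18); next start ≥ 18 → (18,20); next start ≥ 20 → (21,23).
Selected 6 broadcasts.

6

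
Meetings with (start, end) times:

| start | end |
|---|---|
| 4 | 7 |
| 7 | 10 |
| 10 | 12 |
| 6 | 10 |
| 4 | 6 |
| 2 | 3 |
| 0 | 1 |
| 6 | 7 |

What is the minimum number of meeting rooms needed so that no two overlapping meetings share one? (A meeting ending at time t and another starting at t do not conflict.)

The answer is the maximum number of intervals overlapping at any instant.
starts: [0, 2, 4, 4, 6, 6, 7, 10]
ends:   [1, 3, 6, 7, 7, 10, 10, 12]
s0→1 e1→0 s2→1 e3→0 s4→1 s4→2 e6→1 s6→2 s6→3  — peak 3.

3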